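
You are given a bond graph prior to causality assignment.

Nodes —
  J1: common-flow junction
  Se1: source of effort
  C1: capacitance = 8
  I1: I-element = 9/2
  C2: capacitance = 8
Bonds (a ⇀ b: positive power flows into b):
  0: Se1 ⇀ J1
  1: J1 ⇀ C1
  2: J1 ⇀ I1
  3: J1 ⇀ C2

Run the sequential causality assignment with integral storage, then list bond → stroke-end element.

bond 0 stroke at J1  (source Se1 imposes e)
bond 1 stroke at J1  (C1: C, integral causality)
bond 2 stroke at I1  (I1: I, integral causality)
bond 3 stroke at J1  (J1: bond 2 brought flow, rest push out)

bond 0 |J1
bond 1 |J1
bond 2 |I1
bond 3 |J1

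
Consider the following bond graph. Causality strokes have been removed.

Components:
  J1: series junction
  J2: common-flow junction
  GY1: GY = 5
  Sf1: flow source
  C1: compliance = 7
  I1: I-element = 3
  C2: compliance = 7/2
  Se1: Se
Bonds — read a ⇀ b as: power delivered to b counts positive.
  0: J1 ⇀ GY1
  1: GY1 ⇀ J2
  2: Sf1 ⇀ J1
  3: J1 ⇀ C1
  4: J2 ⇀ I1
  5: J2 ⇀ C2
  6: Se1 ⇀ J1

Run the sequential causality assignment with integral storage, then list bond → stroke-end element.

#0 →J1
#1 →J2
#2 →Sf1
#3 →J1
#4 →I1
#5 →J2
#6 →J1

b2 stroke→Sf1  (source Sf1 imposes f)
b6 stroke→J1  (Se1 fixes effort; stroke away)
b0 stroke→J1  (J1: bond 2 brought flow, rest push out)
b3 stroke→J1  (1-jn J1 has f-setter on 2)
b1 stroke→J2  (GY1: gyrator matches bond 0)
b4 stroke→I1  (I1 integral (f out))
b5 stroke→J2  (1-jn J2 has f-setter on 4)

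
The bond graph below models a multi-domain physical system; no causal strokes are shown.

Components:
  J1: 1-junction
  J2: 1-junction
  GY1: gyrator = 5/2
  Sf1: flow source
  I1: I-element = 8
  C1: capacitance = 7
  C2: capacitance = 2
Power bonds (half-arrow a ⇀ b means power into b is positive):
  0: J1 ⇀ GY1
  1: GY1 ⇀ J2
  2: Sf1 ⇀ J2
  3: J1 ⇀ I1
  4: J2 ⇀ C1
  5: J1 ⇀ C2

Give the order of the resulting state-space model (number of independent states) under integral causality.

3  (C1, C2, I1 all integral)

bond 2 |Sf1  (Sf1 (Sf) sets flow on bond)
bond 1 |J2  (J2: bond 2 brought flow, rest push out)
bond 4 |J2  (1-jn J2 has f-setter on 2)
bond 0 |J1  (through GY1, causality inverts; strokes same side of GY1)
bond 3 |I1  (I1: I, integral causality)
bond 5 |J1  (common-f at J1 fixed by 3)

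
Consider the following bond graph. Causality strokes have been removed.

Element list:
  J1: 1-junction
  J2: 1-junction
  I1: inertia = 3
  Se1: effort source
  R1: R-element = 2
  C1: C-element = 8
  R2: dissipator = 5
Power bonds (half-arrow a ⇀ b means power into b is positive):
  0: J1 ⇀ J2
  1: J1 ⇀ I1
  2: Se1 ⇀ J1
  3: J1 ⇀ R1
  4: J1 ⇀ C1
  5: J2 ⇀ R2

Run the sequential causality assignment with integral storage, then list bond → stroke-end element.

β2 stroke at J1  (Se1 (Se) sets effort on bond)
β1 stroke at I1  (I1 integral (f out))
β0 stroke at J1  (common-f at J1 fixed by 1)
β3 stroke at J1  (J1 flow already set via bond 1)
β4 stroke at J1  (J1: bond 1 brought flow, rest push out)
β5 stroke at J2  (common-f at J2 fixed by 0)

bond 0 →J1
bond 1 →I1
bond 2 →J1
bond 3 →J1
bond 4 →J1
bond 5 →J2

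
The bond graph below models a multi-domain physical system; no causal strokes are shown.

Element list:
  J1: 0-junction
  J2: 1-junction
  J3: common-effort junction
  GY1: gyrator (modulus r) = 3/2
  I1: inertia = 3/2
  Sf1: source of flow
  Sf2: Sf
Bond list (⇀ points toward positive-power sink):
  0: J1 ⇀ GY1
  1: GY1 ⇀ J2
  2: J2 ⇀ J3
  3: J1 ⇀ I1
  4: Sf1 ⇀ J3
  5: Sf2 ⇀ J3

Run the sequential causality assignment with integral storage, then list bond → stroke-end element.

#0 stroke at J1
#1 stroke at J2
#2 stroke at J3
#3 stroke at I1
#4 stroke at Sf1
#5 stroke at Sf2

#4 stroke at Sf1  (Sf1 (Sf) sets flow on bond)
#5 stroke at Sf2  (Sf2: flow source, stroke at near end)
#2 stroke at J3  (only one effort-in slot at J3)
#1 stroke at J2  (common-f at J2 fixed by 2)
#0 stroke at J1  (GY1 both-in/both-out from 1)
#3 stroke at I1  (J1: bond 0 brought effort, rest push out)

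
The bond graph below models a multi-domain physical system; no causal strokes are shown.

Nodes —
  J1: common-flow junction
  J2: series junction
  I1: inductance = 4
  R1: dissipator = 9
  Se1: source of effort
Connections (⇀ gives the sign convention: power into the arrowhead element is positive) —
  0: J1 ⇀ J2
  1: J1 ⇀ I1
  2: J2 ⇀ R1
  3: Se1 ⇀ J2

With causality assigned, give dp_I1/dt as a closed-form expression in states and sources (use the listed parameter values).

dp_I1/dt = E_Se1 - 9*p_I1/4

b3 |J2  (Se1: effort source, stroke at far end)
b1 |I1  (I1 integral (f out))
b0 |J1  (J1 flow already set via bond 1)
b2 |J2  (J2 flow already set via bond 0)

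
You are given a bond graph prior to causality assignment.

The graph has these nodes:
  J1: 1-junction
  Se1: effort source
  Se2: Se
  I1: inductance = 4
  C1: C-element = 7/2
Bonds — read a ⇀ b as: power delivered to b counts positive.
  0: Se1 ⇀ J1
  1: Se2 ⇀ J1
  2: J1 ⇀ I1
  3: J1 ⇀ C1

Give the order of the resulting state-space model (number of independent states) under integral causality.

bond 0 |J1  (Se1 fixes effort; stroke away)
bond 1 |J1  (Se2 (Se) sets effort on bond)
bond 2 |I1  (I1: I, integral causality)
bond 3 |J1  (J1: bond 2 brought flow, rest push out)

2  (C1, I1 all integral)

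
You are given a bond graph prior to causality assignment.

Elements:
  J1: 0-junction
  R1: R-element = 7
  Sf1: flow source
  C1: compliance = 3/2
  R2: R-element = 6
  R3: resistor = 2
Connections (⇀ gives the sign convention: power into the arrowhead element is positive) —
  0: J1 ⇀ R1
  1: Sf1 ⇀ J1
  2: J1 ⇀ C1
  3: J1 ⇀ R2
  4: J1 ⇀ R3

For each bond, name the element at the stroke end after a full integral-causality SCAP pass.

bond 0 stroke→R1
bond 1 stroke→Sf1
bond 2 stroke→J1
bond 3 stroke→R2
bond 4 stroke→R3

β1 →Sf1  (Sf1 fixes flow; stroke at Sf1)
β2 →J1  (prefer integral on C1)
β0 →R1  (J1 effort already set via bond 2)
β3 →R2  (0-jn J1 has e-setter on 2)
β4 →R3  (J1 effort already set via bond 2)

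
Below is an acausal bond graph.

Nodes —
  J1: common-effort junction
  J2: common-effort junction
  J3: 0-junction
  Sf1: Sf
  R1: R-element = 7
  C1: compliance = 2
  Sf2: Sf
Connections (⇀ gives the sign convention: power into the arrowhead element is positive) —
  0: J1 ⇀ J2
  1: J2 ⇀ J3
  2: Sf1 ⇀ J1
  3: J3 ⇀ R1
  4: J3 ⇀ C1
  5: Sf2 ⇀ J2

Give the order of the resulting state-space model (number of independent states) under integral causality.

1  (C1 all integral)

bond 2 |Sf1  (Sf1 (Sf) sets flow on bond)
bond 5 |Sf2  (source Sf2 imposes f)
bond 0 |J1  (only one effort-in slot at J1)
bond 1 |J2  (J2: last free bond brings effort in)
bond 4 |J3  (C1 integral (e out))
bond 3 |R1  (J3: bond 4 brought effort, rest push out)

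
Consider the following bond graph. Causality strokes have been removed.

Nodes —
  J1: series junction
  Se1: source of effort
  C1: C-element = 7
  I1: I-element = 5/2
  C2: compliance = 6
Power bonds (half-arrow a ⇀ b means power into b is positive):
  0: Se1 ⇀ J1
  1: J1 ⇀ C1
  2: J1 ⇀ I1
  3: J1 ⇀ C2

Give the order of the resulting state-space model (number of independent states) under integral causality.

β0 |J1  (Se1 fixes effort; stroke away)
β1 |J1  (prefer integral on C1)
β2 |I1  (I1 integral (f out))
β3 |J1  (1-jn J1 has f-setter on 2)

3  (C1, C2, I1 all integral)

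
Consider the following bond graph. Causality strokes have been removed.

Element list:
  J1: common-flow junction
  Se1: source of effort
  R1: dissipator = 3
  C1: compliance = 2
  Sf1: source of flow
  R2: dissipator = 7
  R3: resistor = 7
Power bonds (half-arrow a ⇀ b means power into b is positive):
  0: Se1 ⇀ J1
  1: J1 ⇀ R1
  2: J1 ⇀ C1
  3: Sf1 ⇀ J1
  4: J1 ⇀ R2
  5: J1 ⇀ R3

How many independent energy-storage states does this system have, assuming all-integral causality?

1  (C1 all integral)

bond 0 →J1  (source Se1 imposes e)
bond 3 →Sf1  (Sf1 (Sf) sets flow on bond)
bond 1 →J1  (common-f at J1 fixed by 3)
bond 2 →J1  (J1 flow already set via bond 3)
bond 4 →J1  (1-jn J1 has f-setter on 3)
bond 5 →J1  (J1 flow already set via bond 3)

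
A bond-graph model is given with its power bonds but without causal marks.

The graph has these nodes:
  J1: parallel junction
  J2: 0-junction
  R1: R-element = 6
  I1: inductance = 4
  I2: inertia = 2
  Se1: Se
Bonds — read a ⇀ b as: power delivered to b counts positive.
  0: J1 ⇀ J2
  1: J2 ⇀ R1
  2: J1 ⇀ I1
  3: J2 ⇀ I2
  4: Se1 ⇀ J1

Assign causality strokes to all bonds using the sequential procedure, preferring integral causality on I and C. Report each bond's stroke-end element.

β4 stroke→J1  (source Se1 imposes e)
β0 stroke→J2  (0-jn J1 has e-setter on 4)
β2 stroke→I1  (common-e at J1 fixed by 4)
β1 stroke→R1  (common-e at J2 fixed by 0)
β3 stroke→I2  (J2 effort already set via bond 0)

#0 |J2
#1 |R1
#2 |I1
#3 |I2
#4 |J1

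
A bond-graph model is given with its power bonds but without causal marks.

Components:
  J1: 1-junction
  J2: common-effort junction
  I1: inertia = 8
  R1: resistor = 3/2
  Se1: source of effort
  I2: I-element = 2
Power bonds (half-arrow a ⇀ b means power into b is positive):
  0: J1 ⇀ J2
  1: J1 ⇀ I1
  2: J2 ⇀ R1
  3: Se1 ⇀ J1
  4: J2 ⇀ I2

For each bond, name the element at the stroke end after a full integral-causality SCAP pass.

β0 →J1
β1 →I1
β2 →J2
β3 →J1
β4 →I2

#3 stroke→J1  (Se1 (Se) sets effort on bond)
#1 stroke→I1  (I1 integral (f out))
#0 stroke→J1  (J1: bond 1 brought flow, rest push out)
#4 stroke→I2  (I2: I, integral causality)
#2 stroke→J2  (only one effort-in slot at J2)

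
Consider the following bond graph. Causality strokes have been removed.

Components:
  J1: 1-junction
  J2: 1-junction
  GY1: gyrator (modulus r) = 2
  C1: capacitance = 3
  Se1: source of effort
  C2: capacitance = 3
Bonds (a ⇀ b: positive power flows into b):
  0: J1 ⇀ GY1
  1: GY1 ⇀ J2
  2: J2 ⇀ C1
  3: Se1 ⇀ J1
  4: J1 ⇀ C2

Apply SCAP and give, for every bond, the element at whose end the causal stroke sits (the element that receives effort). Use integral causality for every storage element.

bond 0 stroke→GY1
bond 1 stroke→GY1
bond 2 stroke→J2
bond 3 stroke→J1
bond 4 stroke→J1

bond 3 →J1  (Se1: effort source, stroke at far end)
bond 2 →J2  (prefer integral on C1)
bond 1 →GY1  (J2: last free bond brings flow in)
bond 0 →GY1  (GY1: gyrator matches bond 1)
bond 4 →J1  (1-jn J1 has f-setter on 0)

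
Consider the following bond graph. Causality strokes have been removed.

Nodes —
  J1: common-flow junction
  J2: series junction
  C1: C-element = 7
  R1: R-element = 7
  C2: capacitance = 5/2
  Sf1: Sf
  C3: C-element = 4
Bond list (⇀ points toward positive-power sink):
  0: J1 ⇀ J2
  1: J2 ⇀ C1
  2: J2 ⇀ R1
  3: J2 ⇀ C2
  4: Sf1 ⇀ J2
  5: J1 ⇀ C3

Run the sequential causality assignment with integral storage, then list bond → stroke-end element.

b4 stroke→Sf1  (Sf1: flow source, stroke at near end)
b0 stroke→J2  (1-jn J2 has f-setter on 4)
b1 stroke→J2  (J2: bond 4 brought flow, rest push out)
b2 stroke→J2  (J2: bond 4 brought flow, rest push out)
b3 stroke→J2  (J2: bond 4 brought flow, rest push out)
b5 stroke→J1  (common-f at J1 fixed by 0)

#0 stroke at J2
#1 stroke at J2
#2 stroke at J2
#3 stroke at J2
#4 stroke at Sf1
#5 stroke at J1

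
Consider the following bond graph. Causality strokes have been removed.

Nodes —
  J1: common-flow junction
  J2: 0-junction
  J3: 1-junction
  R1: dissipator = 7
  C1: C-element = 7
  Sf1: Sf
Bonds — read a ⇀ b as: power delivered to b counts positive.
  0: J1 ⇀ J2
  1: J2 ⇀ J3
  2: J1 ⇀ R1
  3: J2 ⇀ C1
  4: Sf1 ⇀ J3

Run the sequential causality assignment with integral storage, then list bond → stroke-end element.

β0 →J1
β1 →J3
β2 →R1
β3 →J2
β4 →Sf1

bond 4 |Sf1  (Sf1: flow source, stroke at near end)
bond 1 |J3  (1-jn J3 has f-setter on 4)
bond 3 |J2  (C1: C, integral causality)
bond 0 |J1  (J2: bond 3 brought effort, rest push out)
bond 2 |R1  (closing 1-jn rule on J1)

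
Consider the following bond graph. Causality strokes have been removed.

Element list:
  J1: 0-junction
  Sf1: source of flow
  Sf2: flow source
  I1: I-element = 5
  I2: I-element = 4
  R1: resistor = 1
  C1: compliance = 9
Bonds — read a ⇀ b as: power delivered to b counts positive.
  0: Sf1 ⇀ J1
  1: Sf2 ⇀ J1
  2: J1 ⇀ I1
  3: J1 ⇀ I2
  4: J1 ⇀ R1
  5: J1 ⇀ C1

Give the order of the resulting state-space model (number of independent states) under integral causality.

bond 0 →Sf1  (Sf1 (Sf) sets flow on bond)
bond 1 →Sf2  (Sf2: flow source, stroke at near end)
bond 2 →I1  (I1 outputs flow p/I1)
bond 3 →I2  (I2 outputs flow p/I2)
bond 5 →J1  (C1 integral (e out))
bond 4 →R1  (common-e at J1 fixed by 5)

3  (C1, I1, I2 all integral)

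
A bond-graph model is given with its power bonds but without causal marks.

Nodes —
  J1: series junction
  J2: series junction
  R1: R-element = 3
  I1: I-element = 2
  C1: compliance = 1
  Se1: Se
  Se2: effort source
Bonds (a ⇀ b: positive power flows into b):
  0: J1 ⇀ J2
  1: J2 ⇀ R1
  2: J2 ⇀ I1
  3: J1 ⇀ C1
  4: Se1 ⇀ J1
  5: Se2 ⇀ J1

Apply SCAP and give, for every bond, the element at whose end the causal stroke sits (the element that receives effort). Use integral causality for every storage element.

β4 →J1  (source Se1 imposes e)
β5 →J1  (source Se2 imposes e)
β2 →I1  (prefer integral on I1)
β0 →J2  (J2 flow already set via bond 2)
β1 →J2  (J2 flow already set via bond 2)
β3 →J1  (1-jn J1 has f-setter on 0)

b0 |J2
b1 |J2
b2 |I1
b3 |J1
b4 |J1
b5 |J1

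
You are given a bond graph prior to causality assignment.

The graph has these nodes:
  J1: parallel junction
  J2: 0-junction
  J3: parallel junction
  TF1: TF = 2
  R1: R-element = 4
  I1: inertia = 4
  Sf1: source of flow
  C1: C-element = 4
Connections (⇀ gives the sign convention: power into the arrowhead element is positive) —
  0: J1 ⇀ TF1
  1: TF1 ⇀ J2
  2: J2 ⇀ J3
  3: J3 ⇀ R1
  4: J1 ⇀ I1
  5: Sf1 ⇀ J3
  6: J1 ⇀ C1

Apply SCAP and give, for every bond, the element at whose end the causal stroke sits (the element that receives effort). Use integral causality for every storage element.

b0 →TF1
b1 →J2
b2 →J3
b3 →R1
b4 →I1
b5 →Sf1
b6 →J1

bond 5 stroke at Sf1  (Sf1: flow source, stroke at near end)
bond 4 stroke at I1  (prefer integral on I1)
bond 6 stroke at J1  (C1 integral (e out))
bond 0 stroke at TF1  (common-e at J1 fixed by 6)
bond 1 stroke at J2  (through TF1, causality passes straight; one stroke at TF1)
bond 2 stroke at J3  (0-jn J2 has e-setter on 1)
bond 3 stroke at R1  (0-jn J3 has e-setter on 2)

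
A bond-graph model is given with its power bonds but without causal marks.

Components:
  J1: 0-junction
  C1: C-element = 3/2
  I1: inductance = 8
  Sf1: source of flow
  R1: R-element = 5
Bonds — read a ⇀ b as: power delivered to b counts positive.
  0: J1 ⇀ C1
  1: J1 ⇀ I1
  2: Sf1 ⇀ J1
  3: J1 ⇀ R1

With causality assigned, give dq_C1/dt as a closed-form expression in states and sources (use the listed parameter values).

dq_C1/dt = F_Sf1 - p_I1/8 - 2*q_C1/15

b2 stroke→Sf1  (Sf1 fixes flow; stroke at Sf1)
b0 stroke→J1  (C1 outputs effort q/C1)
b1 stroke→I1  (common-e at J1 fixed by 0)
b3 stroke→R1  (J1 effort already set via bond 0)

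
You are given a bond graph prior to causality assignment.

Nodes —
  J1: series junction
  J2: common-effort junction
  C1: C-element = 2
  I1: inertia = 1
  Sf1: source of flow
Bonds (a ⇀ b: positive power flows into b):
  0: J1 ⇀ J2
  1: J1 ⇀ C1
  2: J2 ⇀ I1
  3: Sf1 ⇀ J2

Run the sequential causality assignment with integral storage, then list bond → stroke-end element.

bond 0 stroke at J2
bond 1 stroke at J1
bond 2 stroke at I1
bond 3 stroke at Sf1

b3 →Sf1  (source Sf1 imposes f)
b1 →J1  (C1: C, integral causality)
b0 →J2  (only one flow-in slot at J1)
b2 →I1  (J2: bond 0 brought effort, rest push out)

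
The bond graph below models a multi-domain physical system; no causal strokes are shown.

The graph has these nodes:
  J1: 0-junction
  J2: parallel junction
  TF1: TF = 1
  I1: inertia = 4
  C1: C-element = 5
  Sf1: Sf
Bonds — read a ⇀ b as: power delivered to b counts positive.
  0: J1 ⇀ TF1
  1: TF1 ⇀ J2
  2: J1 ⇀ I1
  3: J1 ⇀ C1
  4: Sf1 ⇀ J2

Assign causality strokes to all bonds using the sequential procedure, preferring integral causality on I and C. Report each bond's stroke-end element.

b0 stroke at TF1
b1 stroke at J2
b2 stroke at I1
b3 stroke at J1
b4 stroke at Sf1

bond 4 stroke at Sf1  (source Sf1 imposes f)
bond 1 stroke at J2  (J2: last free bond brings effort in)
bond 0 stroke at TF1  (TF1 one-in-one-out from 1)
bond 2 stroke at I1  (I1 integral (f out))
bond 3 stroke at J1  (closing 0-jn rule on J1)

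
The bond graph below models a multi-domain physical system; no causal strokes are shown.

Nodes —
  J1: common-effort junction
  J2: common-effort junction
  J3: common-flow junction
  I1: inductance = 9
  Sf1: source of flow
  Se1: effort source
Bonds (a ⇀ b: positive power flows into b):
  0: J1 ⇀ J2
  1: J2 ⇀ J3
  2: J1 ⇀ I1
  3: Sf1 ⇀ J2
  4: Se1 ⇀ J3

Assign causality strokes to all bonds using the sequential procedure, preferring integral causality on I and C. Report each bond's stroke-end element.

bond 3 |Sf1  (Sf1 (Sf) sets flow on bond)
bond 4 |J3  (Se1 (Se) sets effort on bond)
bond 1 |J2  (only one flow-in slot at J3)
bond 0 |J1  (common-e at J2 fixed by 1)
bond 2 |I1  (J1 effort already set via bond 0)

#0 stroke at J1
#1 stroke at J2
#2 stroke at I1
#3 stroke at Sf1
#4 stroke at J3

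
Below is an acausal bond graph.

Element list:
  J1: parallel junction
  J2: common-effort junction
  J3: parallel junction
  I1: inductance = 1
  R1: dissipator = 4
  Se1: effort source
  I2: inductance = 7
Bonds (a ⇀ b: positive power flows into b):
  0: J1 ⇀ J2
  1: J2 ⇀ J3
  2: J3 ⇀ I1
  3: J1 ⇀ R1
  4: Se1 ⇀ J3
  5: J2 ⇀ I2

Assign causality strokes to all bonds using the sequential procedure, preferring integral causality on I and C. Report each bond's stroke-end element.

bond 4 stroke→J3  (Se1 fixes effort; stroke away)
bond 1 stroke→J2  (common-e at J3 fixed by 4)
bond 2 stroke→I1  (J3: bond 4 brought effort, rest push out)
bond 0 stroke→J1  (common-e at J2 fixed by 1)
bond 5 stroke→I2  (J2: bond 1 brought effort, rest push out)
bond 3 stroke→R1  (0-jn J1 has e-setter on 0)

β0 stroke at J1
β1 stroke at J2
β2 stroke at I1
β3 stroke at R1
β4 stroke at J3
β5 stroke at I2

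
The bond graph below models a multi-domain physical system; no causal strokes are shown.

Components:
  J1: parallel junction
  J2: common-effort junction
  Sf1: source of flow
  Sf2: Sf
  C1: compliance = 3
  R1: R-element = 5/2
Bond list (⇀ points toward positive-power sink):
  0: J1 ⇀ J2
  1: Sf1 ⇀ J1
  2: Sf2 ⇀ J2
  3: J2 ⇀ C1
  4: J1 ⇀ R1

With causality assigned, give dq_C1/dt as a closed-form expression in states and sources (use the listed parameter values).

β1 |Sf1  (Sf1 fixes flow; stroke at Sf1)
β2 |Sf2  (Sf2: flow source, stroke at near end)
β3 |J2  (C1 outputs effort q/C1)
β0 |J1  (common-e at J2 fixed by 3)
β4 |R1  (0-jn J1 has e-setter on 0)

dq_C1/dt = F_Sf1 + F_Sf2 - 2*q_C1/15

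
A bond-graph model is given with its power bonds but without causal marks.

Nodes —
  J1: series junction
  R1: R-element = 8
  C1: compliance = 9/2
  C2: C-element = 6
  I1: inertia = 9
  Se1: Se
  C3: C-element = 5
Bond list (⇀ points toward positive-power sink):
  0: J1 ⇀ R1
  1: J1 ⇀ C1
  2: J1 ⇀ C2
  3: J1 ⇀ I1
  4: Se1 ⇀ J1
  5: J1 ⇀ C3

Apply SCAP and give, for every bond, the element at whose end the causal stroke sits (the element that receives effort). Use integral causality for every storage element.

β0 |J1
β1 |J1
β2 |J1
β3 |I1
β4 |J1
β5 |J1

#4 stroke→J1  (source Se1 imposes e)
#1 stroke→J1  (C1 outputs effort q/C1)
#2 stroke→J1  (C2: C, integral causality)
#3 stroke→I1  (prefer integral on I1)
#0 stroke→J1  (J1: bond 3 brought flow, rest push out)
#5 stroke→J1  (1-jn J1 has f-setter on 3)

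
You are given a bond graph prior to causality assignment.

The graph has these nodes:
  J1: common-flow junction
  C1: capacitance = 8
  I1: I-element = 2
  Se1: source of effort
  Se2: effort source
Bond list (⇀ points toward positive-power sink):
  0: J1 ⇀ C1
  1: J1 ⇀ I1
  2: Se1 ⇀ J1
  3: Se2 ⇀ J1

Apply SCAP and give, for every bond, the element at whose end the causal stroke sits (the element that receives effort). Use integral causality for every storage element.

#2 →J1  (Se1 fixes effort; stroke away)
#3 →J1  (Se2: effort source, stroke at far end)
#0 →J1  (C1 outputs effort q/C1)
#1 →I1  (J1: last free bond brings flow in)

bond 0 →J1
bond 1 →I1
bond 2 →J1
bond 3 →J1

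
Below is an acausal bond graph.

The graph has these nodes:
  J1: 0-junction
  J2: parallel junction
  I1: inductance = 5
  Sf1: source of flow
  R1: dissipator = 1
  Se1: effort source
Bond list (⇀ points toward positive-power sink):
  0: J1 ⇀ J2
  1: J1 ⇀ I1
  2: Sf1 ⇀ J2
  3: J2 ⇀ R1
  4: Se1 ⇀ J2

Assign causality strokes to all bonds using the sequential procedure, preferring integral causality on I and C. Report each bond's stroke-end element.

b0 |J1
b1 |I1
b2 |Sf1
b3 |R1
b4 |J2

b2 →Sf1  (Sf1 (Sf) sets flow on bond)
b4 →J2  (Se1: effort source, stroke at far end)
b0 →J1  (common-e at J2 fixed by 4)
b3 →R1  (common-e at J2 fixed by 4)
b1 →I1  (common-e at J1 fixed by 0)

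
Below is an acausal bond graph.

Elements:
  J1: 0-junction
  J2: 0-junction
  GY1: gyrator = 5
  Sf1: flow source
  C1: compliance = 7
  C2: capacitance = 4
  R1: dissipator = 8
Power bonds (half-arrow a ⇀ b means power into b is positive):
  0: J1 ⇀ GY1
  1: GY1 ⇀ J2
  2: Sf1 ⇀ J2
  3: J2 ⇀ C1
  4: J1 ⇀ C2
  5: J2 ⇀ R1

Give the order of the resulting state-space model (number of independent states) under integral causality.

β2 stroke at Sf1  (Sf1 (Sf) sets flow on bond)
β3 stroke at J2  (C1 outputs effort q/C1)
β1 stroke at GY1  (J2: bond 3 brought effort, rest push out)
β5 stroke at R1  (common-e at J2 fixed by 3)
β0 stroke at GY1  (GY GY1: same side as bond 1)
β4 stroke at J1  (J1: last free bond brings effort in)

2  (C1, C2 all integral)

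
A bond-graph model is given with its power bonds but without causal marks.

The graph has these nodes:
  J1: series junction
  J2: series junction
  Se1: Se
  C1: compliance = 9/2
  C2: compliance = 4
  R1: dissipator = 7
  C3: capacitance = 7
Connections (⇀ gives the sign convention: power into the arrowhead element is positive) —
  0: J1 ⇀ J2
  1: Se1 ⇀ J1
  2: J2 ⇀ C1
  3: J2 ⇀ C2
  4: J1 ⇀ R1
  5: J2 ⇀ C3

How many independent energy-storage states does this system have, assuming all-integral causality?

#1 →J1  (Se1 (Se) sets effort on bond)
#2 →J2  (C1 integral (e out))
#3 →J2  (C2 outputs effort q/C2)
#5 →J2  (C3: C, integral causality)
#0 →J1  (J2 needs exactly one f-in)
#4 →R1  (J1 needs exactly one f-in)

3  (C1, C2, C3 all integral)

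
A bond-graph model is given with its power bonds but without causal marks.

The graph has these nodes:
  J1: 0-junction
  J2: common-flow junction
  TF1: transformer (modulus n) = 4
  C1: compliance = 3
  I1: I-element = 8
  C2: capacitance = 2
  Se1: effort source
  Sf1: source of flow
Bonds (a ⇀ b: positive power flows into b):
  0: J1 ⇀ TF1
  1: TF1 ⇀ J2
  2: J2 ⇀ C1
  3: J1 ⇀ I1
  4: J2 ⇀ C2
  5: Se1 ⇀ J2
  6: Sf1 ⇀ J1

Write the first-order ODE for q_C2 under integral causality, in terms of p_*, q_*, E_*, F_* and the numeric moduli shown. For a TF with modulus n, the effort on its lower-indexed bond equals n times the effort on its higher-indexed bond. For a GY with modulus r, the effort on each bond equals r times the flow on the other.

dq_C2/dt = 4*F_Sf1 - p_I1/2

b5 stroke→J2  (Se1 (Se) sets effort on bond)
b6 stroke→Sf1  (Sf1: flow source, stroke at near end)
b2 stroke→J2  (C1 integral (e out))
b3 stroke→I1  (I1 outputs flow p/I1)
b0 stroke→J1  (J1: last free bond brings effort in)
b1 stroke→TF1  (TF TF1: opposite of bond 0)
b4 stroke→J2  (J2: bond 1 brought flow, rest push out)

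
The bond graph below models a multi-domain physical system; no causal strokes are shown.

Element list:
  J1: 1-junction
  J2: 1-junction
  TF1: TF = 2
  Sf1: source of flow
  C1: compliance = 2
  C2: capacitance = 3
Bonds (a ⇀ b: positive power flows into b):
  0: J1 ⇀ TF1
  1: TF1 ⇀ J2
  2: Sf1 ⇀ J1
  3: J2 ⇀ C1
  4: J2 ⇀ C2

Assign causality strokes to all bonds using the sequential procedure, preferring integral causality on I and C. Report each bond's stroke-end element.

#0 |J1
#1 |TF1
#2 |Sf1
#3 |J2
#4 |J2

bond 2 |Sf1  (Sf1 (Sf) sets flow on bond)
bond 0 |J1  (J1: bond 2 brought flow, rest push out)
bond 1 |TF1  (TF TF1: opposite of bond 0)
bond 3 |J2  (J2: bond 1 brought flow, rest push out)
bond 4 |J2  (J2: bond 1 brought flow, rest push out)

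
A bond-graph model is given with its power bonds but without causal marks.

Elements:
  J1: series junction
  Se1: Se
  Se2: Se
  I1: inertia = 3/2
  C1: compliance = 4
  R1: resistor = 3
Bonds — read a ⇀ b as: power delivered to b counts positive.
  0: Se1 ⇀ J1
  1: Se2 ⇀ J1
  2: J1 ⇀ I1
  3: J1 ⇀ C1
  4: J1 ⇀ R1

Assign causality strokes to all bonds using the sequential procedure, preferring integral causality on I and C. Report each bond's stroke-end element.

β0 stroke at J1  (source Se1 imposes e)
β1 stroke at J1  (Se2 (Se) sets effort on bond)
β2 stroke at I1  (I1: I, integral causality)
β3 stroke at J1  (common-f at J1 fixed by 2)
β4 stroke at J1  (common-f at J1 fixed by 2)

b0 →J1
b1 →J1
b2 →I1
b3 →J1
b4 →J1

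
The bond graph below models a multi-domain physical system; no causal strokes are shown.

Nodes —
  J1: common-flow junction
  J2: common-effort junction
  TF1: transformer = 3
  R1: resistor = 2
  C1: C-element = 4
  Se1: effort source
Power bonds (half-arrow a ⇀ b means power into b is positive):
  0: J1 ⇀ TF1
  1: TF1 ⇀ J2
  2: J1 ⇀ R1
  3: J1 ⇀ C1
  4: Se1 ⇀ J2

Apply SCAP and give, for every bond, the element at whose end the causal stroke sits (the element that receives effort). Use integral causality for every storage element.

β4 |J2  (source Se1 imposes e)
β1 |TF1  (J2 effort already set via bond 4)
β0 |J1  (through TF1, causality passes straight; one stroke at TF1)
β3 |J1  (C1: C, integral causality)
β2 |R1  (J1 needs exactly one f-in)

b0 →J1
b1 →TF1
b2 →R1
b3 →J1
b4 →J2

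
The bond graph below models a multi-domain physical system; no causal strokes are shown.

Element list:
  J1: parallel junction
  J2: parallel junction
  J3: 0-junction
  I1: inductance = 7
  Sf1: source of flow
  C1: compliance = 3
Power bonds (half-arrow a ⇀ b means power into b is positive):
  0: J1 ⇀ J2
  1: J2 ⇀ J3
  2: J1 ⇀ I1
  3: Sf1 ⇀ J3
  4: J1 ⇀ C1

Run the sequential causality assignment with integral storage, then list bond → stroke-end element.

b3 stroke→Sf1  (Sf1 fixes flow; stroke at Sf1)
b1 stroke→J3  (J3: last free bond brings effort in)
b0 stroke→J2  (J2: last free bond brings effort in)
b2 stroke→I1  (I1 integral (f out))
b4 stroke→J1  (J1 needs exactly one e-in)

bond 0 stroke→J2
bond 1 stroke→J3
bond 2 stroke→I1
bond 3 stroke→Sf1
bond 4 stroke→J1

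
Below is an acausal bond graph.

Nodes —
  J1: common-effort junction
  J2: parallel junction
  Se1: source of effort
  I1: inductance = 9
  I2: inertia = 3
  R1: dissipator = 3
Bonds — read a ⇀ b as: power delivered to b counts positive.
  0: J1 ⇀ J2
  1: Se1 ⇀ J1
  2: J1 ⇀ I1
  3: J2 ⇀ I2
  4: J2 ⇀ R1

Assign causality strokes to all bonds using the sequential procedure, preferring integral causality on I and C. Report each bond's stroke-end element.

b0 stroke at J2
b1 stroke at J1
b2 stroke at I1
b3 stroke at I2
b4 stroke at R1

#1 |J1  (Se1 (Se) sets effort on bond)
#0 |J2  (J1: bond 1 brought effort, rest push out)
#2 |I1  (J1 effort already set via bond 1)
#3 |I2  (common-e at J2 fixed by 0)
#4 |R1  (J2: bond 0 brought effort, rest push out)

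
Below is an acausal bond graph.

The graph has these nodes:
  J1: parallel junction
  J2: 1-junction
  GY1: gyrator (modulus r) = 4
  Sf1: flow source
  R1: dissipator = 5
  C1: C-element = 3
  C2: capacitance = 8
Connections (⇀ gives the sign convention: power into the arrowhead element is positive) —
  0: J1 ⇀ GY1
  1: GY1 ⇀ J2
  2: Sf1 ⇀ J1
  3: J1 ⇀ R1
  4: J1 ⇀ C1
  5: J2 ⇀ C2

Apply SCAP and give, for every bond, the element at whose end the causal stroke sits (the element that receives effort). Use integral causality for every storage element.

#0 →GY1
#1 →GY1
#2 →Sf1
#3 →R1
#4 →J1
#5 →J2

b2 |Sf1  (Sf1 (Sf) sets flow on bond)
b4 |J1  (C1 outputs effort q/C1)
b0 |GY1  (J1: bond 4 brought effort, rest push out)
b3 |R1  (J1: bond 4 brought effort, rest push out)
b1 |GY1  (GY GY1: same side as bond 0)
b5 |J2  (J2 flow already set via bond 1)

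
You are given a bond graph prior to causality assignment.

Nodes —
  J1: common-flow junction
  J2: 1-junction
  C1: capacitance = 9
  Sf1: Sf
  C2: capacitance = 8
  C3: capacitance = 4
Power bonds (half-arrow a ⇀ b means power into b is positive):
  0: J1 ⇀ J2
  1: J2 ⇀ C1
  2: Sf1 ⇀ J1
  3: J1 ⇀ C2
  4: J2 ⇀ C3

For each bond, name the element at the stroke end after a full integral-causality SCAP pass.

b2 stroke at Sf1  (Sf1 (Sf) sets flow on bond)
b0 stroke at J1  (1-jn J1 has f-setter on 2)
b3 stroke at J1  (common-f at J1 fixed by 2)
b1 stroke at J2  (1-jn J2 has f-setter on 0)
b4 stroke at J2  (J2: bond 0 brought flow, rest push out)

bond 0 →J1
bond 1 →J2
bond 2 →Sf1
bond 3 →J1
bond 4 →J2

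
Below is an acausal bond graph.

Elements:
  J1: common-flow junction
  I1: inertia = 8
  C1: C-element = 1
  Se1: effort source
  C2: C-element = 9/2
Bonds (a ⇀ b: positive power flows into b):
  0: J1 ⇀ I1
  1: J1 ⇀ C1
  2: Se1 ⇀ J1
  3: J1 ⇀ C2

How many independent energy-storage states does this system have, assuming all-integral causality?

bond 2 stroke at J1  (Se1 fixes effort; stroke away)
bond 0 stroke at I1  (I1 integral (f out))
bond 1 stroke at J1  (1-jn J1 has f-setter on 0)
bond 3 stroke at J1  (J1: bond 0 brought flow, rest push out)

3  (C1, C2, I1 all integral)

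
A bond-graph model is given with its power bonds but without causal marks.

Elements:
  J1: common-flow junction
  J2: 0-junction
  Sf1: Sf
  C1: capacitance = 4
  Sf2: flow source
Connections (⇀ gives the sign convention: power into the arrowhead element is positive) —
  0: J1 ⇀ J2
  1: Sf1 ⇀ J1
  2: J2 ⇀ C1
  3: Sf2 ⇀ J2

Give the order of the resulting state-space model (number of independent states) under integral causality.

b1 stroke→Sf1  (Sf1: flow source, stroke at near end)
b3 stroke→Sf2  (Sf2: flow source, stroke at near end)
b0 stroke→J1  (J1 flow already set via bond 1)
b2 stroke→J2  (J2: last free bond brings effort in)

1  (C1 all integral)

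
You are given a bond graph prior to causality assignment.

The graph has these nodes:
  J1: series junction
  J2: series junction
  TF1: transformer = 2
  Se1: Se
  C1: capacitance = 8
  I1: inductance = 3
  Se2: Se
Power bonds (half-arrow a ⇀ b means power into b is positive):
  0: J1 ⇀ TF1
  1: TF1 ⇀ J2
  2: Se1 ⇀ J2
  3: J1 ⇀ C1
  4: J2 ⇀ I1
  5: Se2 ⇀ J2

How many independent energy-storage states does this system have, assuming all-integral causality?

2  (C1, I1 all integral)

#2 stroke at J2  (Se1 fixes effort; stroke away)
#5 stroke at J2  (Se2: effort source, stroke at far end)
#3 stroke at J1  (C1 outputs effort q/C1)
#0 stroke at TF1  (J1 needs exactly one f-in)
#1 stroke at J2  (through TF1, causality passes straight; one stroke at TF1)
#4 stroke at I1  (J2 needs exactly one f-in)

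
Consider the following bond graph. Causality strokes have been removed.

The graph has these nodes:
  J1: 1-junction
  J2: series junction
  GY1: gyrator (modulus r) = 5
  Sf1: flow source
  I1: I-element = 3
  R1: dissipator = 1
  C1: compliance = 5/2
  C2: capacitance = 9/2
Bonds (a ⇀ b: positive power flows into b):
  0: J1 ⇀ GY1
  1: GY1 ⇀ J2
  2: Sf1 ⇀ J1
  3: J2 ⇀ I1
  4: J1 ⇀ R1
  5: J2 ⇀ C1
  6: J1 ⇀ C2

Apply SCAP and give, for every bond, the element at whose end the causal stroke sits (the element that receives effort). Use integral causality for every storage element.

b0 stroke at J1
b1 stroke at J2
b2 stroke at Sf1
b3 stroke at I1
b4 stroke at J1
b5 stroke at J2
b6 stroke at J1

b2 stroke at Sf1  (Sf1 fixes flow; stroke at Sf1)
b0 stroke at J1  (1-jn J1 has f-setter on 2)
b4 stroke at J1  (J1 flow already set via bond 2)
b6 stroke at J1  (J1: bond 2 brought flow, rest push out)
b1 stroke at J2  (GY1: gyrator matches bond 0)
b3 stroke at I1  (I1: I, integral causality)
b5 stroke at J2  (J2 flow already set via bond 3)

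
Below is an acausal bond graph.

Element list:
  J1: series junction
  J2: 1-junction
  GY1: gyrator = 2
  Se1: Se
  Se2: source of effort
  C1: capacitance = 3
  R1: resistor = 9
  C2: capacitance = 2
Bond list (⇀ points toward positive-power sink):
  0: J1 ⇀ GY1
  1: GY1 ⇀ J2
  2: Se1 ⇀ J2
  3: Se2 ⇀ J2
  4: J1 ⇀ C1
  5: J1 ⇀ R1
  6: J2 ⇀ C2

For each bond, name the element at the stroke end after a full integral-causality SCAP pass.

b2 |J2  (Se1 fixes effort; stroke away)
b3 |J2  (source Se2 imposes e)
b4 |J1  (C1: C, integral causality)
b6 |J2  (prefer integral on C2)
b1 |GY1  (J2 needs exactly one f-in)
b0 |GY1  (GY1: gyrator matches bond 1)
b5 |J1  (common-f at J1 fixed by 0)

b0 stroke→GY1
b1 stroke→GY1
b2 stroke→J2
b3 stroke→J2
b4 stroke→J1
b5 stroke→J1
b6 stroke→J2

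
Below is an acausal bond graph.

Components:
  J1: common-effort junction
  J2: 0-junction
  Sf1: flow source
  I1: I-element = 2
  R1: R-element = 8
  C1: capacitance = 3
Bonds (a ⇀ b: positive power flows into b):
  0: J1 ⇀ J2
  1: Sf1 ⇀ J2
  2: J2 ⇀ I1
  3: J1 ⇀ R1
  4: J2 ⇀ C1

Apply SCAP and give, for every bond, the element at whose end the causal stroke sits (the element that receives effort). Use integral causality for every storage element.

#1 stroke→Sf1  (Sf1 fixes flow; stroke at Sf1)
#2 stroke→I1  (prefer integral on I1)
#4 stroke→J2  (C1: C, integral causality)
#0 stroke→J1  (common-e at J2 fixed by 4)
#3 stroke→R1  (common-e at J1 fixed by 0)

bond 0 stroke→J1
bond 1 stroke→Sf1
bond 2 stroke→I1
bond 3 stroke→R1
bond 4 stroke→J2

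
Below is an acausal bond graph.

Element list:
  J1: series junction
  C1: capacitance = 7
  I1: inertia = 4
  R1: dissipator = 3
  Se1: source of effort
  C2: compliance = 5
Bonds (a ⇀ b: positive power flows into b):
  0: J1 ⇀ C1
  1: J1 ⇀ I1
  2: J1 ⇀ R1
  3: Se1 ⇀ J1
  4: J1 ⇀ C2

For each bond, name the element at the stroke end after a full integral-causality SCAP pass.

β0 →J1
β1 →I1
β2 →J1
β3 →J1
β4 →J1

b3 stroke→J1  (Se1: effort source, stroke at far end)
b0 stroke→J1  (prefer integral on C1)
b1 stroke→I1  (I1 outputs flow p/I1)
b2 stroke→J1  (1-jn J1 has f-setter on 1)
b4 stroke→J1  (1-jn J1 has f-setter on 1)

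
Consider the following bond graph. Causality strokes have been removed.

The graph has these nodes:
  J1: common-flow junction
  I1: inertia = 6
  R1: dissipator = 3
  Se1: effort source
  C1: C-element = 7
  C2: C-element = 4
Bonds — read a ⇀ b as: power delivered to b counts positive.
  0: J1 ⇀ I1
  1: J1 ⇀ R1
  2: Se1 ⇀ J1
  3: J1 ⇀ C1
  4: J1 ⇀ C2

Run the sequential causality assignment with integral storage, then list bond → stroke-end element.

β0 stroke→I1
β1 stroke→J1
β2 stroke→J1
β3 stroke→J1
β4 stroke→J1

bond 2 →J1  (Se1 (Se) sets effort on bond)
bond 0 →I1  (prefer integral on I1)
bond 1 →J1  (common-f at J1 fixed by 0)
bond 3 →J1  (J1: bond 0 brought flow, rest push out)
bond 4 →J1  (J1 flow already set via bond 0)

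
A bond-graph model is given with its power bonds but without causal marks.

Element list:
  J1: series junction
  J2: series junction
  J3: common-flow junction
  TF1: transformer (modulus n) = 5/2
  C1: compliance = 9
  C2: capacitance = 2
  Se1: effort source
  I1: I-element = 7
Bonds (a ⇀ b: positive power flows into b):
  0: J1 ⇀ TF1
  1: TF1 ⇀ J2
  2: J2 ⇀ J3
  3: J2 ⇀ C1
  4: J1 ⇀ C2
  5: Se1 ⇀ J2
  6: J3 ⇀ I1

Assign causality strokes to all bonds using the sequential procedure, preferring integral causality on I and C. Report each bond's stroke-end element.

b0 stroke at TF1
b1 stroke at J2
b2 stroke at J3
b3 stroke at J2
b4 stroke at J1
b5 stroke at J2
b6 stroke at I1

bond 5 |J2  (Se1 (Se) sets effort on bond)
bond 3 |J2  (C1 integral (e out))
bond 4 |J1  (C2 integral (e out))
bond 0 |TF1  (only one flow-in slot at J1)
bond 1 |J2  (TF TF1: opposite of bond 0)
bond 2 |J3  (closing 1-jn rule on J2)
bond 6 |I1  (closing 1-jn rule on J3)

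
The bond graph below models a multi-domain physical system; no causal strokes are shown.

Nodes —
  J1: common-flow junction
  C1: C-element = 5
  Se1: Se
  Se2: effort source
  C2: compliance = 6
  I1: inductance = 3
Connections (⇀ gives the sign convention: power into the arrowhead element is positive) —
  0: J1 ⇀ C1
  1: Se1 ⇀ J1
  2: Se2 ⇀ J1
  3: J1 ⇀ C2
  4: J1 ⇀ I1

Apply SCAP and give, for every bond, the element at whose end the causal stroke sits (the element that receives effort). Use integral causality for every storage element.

#1 stroke at J1  (Se1 fixes effort; stroke away)
#2 stroke at J1  (Se2 fixes effort; stroke away)
#0 stroke at J1  (prefer integral on C1)
#3 stroke at J1  (C2 outputs effort q/C2)
#4 stroke at I1  (J1 needs exactly one f-in)

β0 →J1
β1 →J1
β2 →J1
β3 →J1
β4 →I1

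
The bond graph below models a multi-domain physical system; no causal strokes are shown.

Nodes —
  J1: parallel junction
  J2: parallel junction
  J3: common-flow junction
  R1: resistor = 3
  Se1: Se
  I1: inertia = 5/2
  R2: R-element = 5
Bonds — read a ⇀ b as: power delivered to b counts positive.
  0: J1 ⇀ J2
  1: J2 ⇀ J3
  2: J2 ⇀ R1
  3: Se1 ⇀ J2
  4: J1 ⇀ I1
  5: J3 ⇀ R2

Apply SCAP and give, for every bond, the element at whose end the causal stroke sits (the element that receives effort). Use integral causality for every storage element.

bond 3 stroke→J2  (Se1 fixes effort; stroke away)
bond 0 stroke→J1  (J2 effort already set via bond 3)
bond 1 stroke→J3  (J2: bond 3 brought effort, rest push out)
bond 2 stroke→R1  (J2 effort already set via bond 3)
bond 5 stroke→R2  (only one flow-in slot at J3)
bond 4 stroke→I1  (0-jn J1 has e-setter on 0)

bond 0 stroke at J1
bond 1 stroke at J3
bond 2 stroke at R1
bond 3 stroke at J2
bond 4 stroke at I1
bond 5 stroke at R2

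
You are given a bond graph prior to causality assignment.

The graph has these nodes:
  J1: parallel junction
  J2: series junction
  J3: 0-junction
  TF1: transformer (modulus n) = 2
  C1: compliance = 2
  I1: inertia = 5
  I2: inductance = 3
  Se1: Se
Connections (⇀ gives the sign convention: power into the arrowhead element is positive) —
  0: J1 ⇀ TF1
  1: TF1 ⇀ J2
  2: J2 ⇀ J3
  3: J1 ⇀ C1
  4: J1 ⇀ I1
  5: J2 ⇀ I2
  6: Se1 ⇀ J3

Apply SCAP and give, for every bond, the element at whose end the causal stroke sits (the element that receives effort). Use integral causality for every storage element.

bond 6 →J3  (Se1 (Se) sets effort on bond)
bond 2 →J2  (J3 effort already set via bond 6)
bond 3 →J1  (C1 integral (e out))
bond 0 →TF1  (common-e at J1 fixed by 3)
bond 4 →I1  (J1: bond 3 brought effort, rest push out)
bond 1 →J2  (TF1: transformer flips bond 0)
bond 5 →I2  (J2: last free bond brings flow in)

b0 stroke→TF1
b1 stroke→J2
b2 stroke→J2
b3 stroke→J1
b4 stroke→I1
b5 stroke→I2
b6 stroke→J3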